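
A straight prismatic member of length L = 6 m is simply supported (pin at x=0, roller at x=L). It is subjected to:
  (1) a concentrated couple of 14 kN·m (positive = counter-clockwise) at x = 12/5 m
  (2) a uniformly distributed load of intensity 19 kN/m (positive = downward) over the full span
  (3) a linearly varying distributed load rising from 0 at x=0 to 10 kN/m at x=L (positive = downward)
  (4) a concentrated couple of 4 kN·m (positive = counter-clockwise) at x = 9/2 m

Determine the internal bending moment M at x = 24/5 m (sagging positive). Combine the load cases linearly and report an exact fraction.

M(24/5) = 342/5 kN·m

Load 1 — applied couple M₀=14 kN·m at a=12/5 m (b=L-a=18/5):
  M_1 = M₀x/L - M₀  [x>a] = 14·(24/5)/6 - 14 = -14/5 kN·m
Load 2 — uniform load w=19 kN/m over full span:
  M_2 = wx(L-x)/2 = 19·(24/5)·(6-(24/5))/2 = 1368/25 kN·m
Load 3 — triangular load w₀=10 kN/m (0→w₀ over full span):
  M_3 = w₀Lx/6 - w₀x³/(6L) = 10·6·(24/5)/6 - 10·(24/5)³/(6·6) = 432/25 kN·m
Load 4 — applied couple M₀=4 kN·m at a=9/2 m (b=L-a=3/2):
  M_4 = M₀x/L - M₀  [x>a] = 4·(24/5)/6 - 4 = -4/5 kN·m
Superposition: M = Σ M_i = 342/5 kN·m ≈ 68.400000 kN·m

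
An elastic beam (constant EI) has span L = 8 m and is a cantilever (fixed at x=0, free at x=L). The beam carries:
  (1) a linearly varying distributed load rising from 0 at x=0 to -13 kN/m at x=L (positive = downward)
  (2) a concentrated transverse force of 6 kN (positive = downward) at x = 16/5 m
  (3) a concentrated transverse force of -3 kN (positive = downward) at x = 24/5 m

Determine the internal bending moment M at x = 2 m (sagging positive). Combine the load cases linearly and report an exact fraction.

Load 1 — triangular load w₀=-13 kN/m (0→w₀ over full span):
  M_1 = w₀Lx/2 - w₀L²/3 - w₀x³/(6L) = (-13)·8·2/2 - (-13)·8²/3 - (-13)·2³/(6·8) = 351/2 kN·m
Load 2 — point force P=6 kN at a=16/5 m (b=L-a=24/5):
  M_2 = -P(a-x)  [x≤a] = -6·((16/5)-2) = -36/5 kN·m
Load 3 — point force P=-3 kN at a=24/5 m (b=L-a=16/5):
  M_3 = -P(a-x)  [x≤a] = -(-3)·((24/5)-2) = 42/5 kN·m
Superposition: M = Σ M_i = 1767/10 kN·m ≈ 176.700000 kN·m

M(2) = 1767/10 kN·m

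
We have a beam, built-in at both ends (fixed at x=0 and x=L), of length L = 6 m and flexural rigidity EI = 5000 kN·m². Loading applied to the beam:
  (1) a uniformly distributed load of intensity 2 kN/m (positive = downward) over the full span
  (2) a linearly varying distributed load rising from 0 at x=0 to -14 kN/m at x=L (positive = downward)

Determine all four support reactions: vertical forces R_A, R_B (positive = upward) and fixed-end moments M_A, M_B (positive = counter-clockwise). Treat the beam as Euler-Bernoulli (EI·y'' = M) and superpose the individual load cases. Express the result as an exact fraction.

R_A = -33/5 kN, M_A = -54/5 kN·m, R_B = -117/5 kN, M_B = 96/5 kN·m

Load 1 — uniform load w=2 kN/m over full span:
  R_A = wL/2 = 2·6/2 = 6 kN
  M_A = wL²/12 = 2·6²/12 = 6 kN·m
  R_B = wL/2 = 2·6/2 = 6 kN
  M_B = -wL²/12 = -2·6²/12 = -6 kN·m
Load 2 — triangular load w₀=-14 kN/m (0→w₀ over full span):
  R_A = 3w₀L/20 = 3·(-14)·6/20 = -63/5 kN
  M_A = w₀L²/30 = (-14)·6²/30 = -84/5 kN·m
  R_B = 7w₀L/20 = 7·(-14)·6/20 = -147/5 kN
  M_B = -w₀L²/20 = -(-14)·6²/20 = 126/5 kN·m
Superposition: R_A = -33/5 kN, M_A = -54/5 kN·m, R_B = -117/5 kN, M_B = 96/5 kN·m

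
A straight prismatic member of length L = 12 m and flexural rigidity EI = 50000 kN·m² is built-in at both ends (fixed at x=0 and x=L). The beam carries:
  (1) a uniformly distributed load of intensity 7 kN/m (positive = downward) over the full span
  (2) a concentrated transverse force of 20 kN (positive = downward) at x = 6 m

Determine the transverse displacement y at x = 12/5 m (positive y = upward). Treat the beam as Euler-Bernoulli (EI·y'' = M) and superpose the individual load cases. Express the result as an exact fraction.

Load 1 — uniform load w=7 kN/m over full span:
  y_1 = -wx²(L-x)²/(24EI) = -7·(12/5)²·(12-(12/5))²/(24·50000) = -6048/1953125 m
Load 2 — point force P=20 kN at a=6 m (b=L-a=6):
  y_2 = -Pb²x²(3aL-(3a+b)x)/(6L³EI)  [x≤a] = -20·6²·(12/5)²·(3·6·12-(3·6+6)·(12/5))/(6·12³·50000) = -99/78125 m
Superposition: y = Σ y_i = -8523/1953125 m ≈ -0.004364 m

y(12/5) = -8523/1953125 m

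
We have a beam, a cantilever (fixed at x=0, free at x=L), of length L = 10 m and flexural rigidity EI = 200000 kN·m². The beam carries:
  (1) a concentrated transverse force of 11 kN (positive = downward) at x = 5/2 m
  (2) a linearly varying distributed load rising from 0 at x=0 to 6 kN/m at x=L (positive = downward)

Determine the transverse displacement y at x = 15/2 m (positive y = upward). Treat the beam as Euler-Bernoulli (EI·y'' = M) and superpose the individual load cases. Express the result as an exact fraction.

y(15/2) = -23737/1228800 m

Load 1 — point force P=11 kN at a=5/2 m (b=L-a=15/2):
  y_1 = -Pa²(3x-a)/(6EI)  [x>a] = -11·(5/2)²·(3·(15/2)-(5/2))/(6·200000) = -11/9600 m
Load 2 — triangular load w₀=6 kN/m (0→w₀ over full span):
  y_2 = (w₀Lx³/12-w₀L²x²/6-w₀x⁵/(120L))/EI = (6·10·(15/2)³/12-6·10²·(15/2)²/6-6·(15/2)⁵/(120·10))/200000 = -7443/409600 m
Superposition: y = Σ y_i = -23737/1228800 m ≈ -0.019317 m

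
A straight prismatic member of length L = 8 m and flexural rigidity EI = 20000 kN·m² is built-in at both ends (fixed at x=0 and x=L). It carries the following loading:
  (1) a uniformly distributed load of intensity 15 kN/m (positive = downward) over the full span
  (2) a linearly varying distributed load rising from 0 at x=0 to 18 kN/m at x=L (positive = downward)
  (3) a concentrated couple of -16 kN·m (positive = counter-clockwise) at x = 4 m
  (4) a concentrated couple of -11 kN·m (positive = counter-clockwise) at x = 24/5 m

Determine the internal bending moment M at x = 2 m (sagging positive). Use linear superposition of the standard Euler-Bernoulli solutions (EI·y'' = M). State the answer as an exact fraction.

Load 1 — uniform load w=15 kN/m over full span:
  M_1 = wLx/2 - wL²/12 - wx²/2 = 15·8·2/2 - 15·8²/12 - 15·2²/2 = 10 kN·m
Load 2 — triangular load w₀=18 kN/m (0→w₀ over full span):
  M_2 = 3w₀Lx/20 - w₀L²/30 - w₀x³/(6L) = 3·18·8·2/20 - 18·8²/30 - 18·2³/(6·8) = 9/5 kN·m
Load 3 — applied couple M₀=-16 kN·m at a=4 m (b=L-a=4):
  M_3 = R_Ax - M_A  [x≤a] with R_A=-3, M_A=-4 = (-3)·2 - (-4) = -2 kN·m
Load 4 — applied couple M₀=-11 kN·m at a=24/5 m (b=L-a=16/5):
  M_4 = R_Ax - M_A  [x≤a] with R_A=-99/50, M_A=-88/25 = (-99/50)·2 - (-88/25) = -11/25 kN·m
Superposition: M = Σ M_i = 234/25 kN·m ≈ 9.360000 kN·m

M(2) = 234/25 kN·m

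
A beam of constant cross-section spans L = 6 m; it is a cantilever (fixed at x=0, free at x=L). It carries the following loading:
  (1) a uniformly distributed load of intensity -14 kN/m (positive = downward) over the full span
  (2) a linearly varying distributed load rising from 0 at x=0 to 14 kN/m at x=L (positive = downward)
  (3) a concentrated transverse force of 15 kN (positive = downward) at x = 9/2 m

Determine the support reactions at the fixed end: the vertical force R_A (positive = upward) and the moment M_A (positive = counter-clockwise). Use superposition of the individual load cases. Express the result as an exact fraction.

R_A = -27 kN, M_A = -33/2 kN·m

Load 1 — uniform load w=-14 kN/m over full span:
  R_A = wL = (-14)·6 = -84 kN
  M_A = wL²/2 = (-14)·6²/2 = -252 kN·m
Load 2 — triangular load w₀=14 kN/m (0→w₀ over full span):
  R_A = w₀L/2 = 14·6/2 = 42 kN
  M_A = w₀L²/3 = 14·6²/3 = 168 kN·m
Load 3 — point force P=15 kN at a=9/2 m (b=L-a=3/2):
  R_A = P = 15 kN
  M_A = Pa = 15·(9/2) = 135/2 kN·m
Superposition: R_A = -27 kN, M_A = -33/2 kN·m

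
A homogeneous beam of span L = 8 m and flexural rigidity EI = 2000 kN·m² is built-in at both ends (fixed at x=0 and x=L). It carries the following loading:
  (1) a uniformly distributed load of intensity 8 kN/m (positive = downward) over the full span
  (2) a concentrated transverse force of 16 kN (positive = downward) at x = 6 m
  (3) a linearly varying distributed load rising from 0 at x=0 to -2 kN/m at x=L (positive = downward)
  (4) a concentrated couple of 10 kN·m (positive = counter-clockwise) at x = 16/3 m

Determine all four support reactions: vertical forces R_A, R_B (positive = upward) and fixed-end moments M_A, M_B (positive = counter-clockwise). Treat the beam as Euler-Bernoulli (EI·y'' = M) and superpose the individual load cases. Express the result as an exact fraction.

Load 1 — uniform load w=8 kN/m over full span:
  R_A = wL/2 = 8·8/2 = 32 kN
  M_A = wL²/12 = 8·8²/12 = 128/3 kN·m
  R_B = wL/2 = 8·8/2 = 32 kN
  M_B = -wL²/12 = -8·8²/12 = -128/3 kN·m
Load 2 — point force P=16 kN at a=6 m (b=L-a=2):
  R_A = Pb²(3a+b)/L³ = 16·2²·(3·6+2)/8³ = 5/2 kN
  M_A = Pab²/L² = 16·6·2²/8² = 6 kN·m
  R_B = Pa²(a+3b)/L³ = 16·6²·(6+3·2)/8³ = 27/2 kN
  M_B = -Pa²b/L² = -16·6²·2/8² = -18 kN·m
Load 3 — triangular load w₀=-2 kN/m (0→w₀ over full span):
  R_A = 3w₀L/20 = 3·(-2)·8/20 = -12/5 kN
  M_A = w₀L²/30 = (-2)·8²/30 = -64/15 kN·m
  R_B = 7w₀L/20 = 7·(-2)·8/20 = -28/5 kN
  M_B = -w₀L²/20 = -(-2)·8²/20 = 32/5 kN·m
Load 4 — applied couple M₀=10 kN·m at a=16/3 m (b=L-a=8/3):
  R_A = 6M₀ab/L³ = 6·10·(16/3)·(8/3)/8³ = 5/3 kN
  M_A = M₀b(2a-b)/L² = 10·(8/3)·(2·(16/3)-(8/3))/8² = 10/3 kN·m
  R_B = -6M₀ab/L³ = -6·10·(16/3)·(8/3)/8³ = -5/3 kN
  M_B = M₀a(2b-a)/L² = 10·(16/3)·(2·(8/3)-(16/3))/8² = 0 kN·m
Superposition: R_A = 1013/30 kN, M_A = 716/15 kN·m, R_B = 1147/30 kN, M_B = -814/15 kN·m

R_A = 1013/30 kN, M_A = 716/15 kN·m, R_B = 1147/30 kN, M_B = -814/15 kN·m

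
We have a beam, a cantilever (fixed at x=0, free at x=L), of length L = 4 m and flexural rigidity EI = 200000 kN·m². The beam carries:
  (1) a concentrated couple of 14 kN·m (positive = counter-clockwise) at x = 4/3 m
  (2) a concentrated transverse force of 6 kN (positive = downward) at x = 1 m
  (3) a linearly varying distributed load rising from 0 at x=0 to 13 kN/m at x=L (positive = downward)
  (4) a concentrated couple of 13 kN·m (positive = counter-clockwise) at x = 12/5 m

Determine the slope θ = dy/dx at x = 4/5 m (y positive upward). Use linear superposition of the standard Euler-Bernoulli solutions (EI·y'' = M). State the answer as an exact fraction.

Load 1 — applied couple M₀=14 kN·m at a=4/3 m (b=L-a=8/3):
  θ_1 = M₀x/EI  [x≤a] = 14·(4/5)/200000 = 7/125000 rad
Load 2 — point force P=6 kN at a=1 m (b=L-a=3):
  θ_2 = -Px(2a-x)/(2EI)  [x≤a] = -6·(4/5)·(2·1-(4/5))/(2·200000) = -9/625000 rad
Load 3 — triangular load w₀=13 kN/m (0→w₀ over full span):
  θ_3 = (w₀Lx²/4-w₀L²x/3-w₀x⁴/(24L))/EI = (13·4·(4/5)²/4-13·4²·(4/5)/3-13·(4/5)⁴/(24·4))/200000 = -11063/46875000 rad
Load 4 — applied couple M₀=13 kN·m at a=12/5 m (b=L-a=8/5):
  θ_4 = M₀x/EI  [x≤a] = 13·(4/5)/200000 = 13/250000 rad
Superposition: θ = Σ θ_i = -13351/93750000 rad ≈ -0.000142 rad

θ(4/5) = -13351/93750000 rad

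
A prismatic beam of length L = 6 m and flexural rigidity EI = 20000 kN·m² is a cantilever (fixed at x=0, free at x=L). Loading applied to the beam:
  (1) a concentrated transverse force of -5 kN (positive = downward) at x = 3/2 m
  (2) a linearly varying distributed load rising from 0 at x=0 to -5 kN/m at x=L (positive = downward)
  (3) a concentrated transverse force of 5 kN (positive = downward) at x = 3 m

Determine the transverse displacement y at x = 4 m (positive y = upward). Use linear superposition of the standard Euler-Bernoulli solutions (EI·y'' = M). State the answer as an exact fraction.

Load 1 — point force P=-5 kN at a=3/2 m (b=L-a=9/2):
  y_1 = -Pa²(3x-a)/(6EI)  [x>a] = -(-5)·(3/2)²·(3·4-(3/2))/(6·20000) = 63/64000 m
Load 2 — triangular load w₀=-5 kN/m (0→w₀ over full span):
  y_2 = (w₀Lx³/12-w₀L²x²/6-w₀x⁵/(120L))/EI = ((-5)·6·4³/12-(-5)·6²·4²/6-(-5)·4⁵/(120·6))/20000 = 92/5625 m
Load 3 — point force P=5 kN at a=3 m (b=L-a=3):
  y_3 = -Pa²(3x-a)/(6EI)  [x>a] = -5·3²·(3·4-3)/(6·20000) = -27/8000 m
Superposition: y = Σ y_i = 40219/2880000 m ≈ 0.013965 m

y(4) = 40219/2880000 m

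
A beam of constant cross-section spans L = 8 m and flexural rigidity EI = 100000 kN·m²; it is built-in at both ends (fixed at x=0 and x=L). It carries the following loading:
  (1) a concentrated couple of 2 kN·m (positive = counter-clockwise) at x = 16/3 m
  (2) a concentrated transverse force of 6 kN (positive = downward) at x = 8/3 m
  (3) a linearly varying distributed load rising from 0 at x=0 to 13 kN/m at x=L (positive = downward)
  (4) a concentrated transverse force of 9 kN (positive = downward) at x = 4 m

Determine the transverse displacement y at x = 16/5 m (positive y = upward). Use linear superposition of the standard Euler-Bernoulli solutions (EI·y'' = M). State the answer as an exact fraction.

Load 1 — applied couple M₀=2 kN·m at a=16/3 m (b=L-a=8/3):
  y_1 = (R_Ax³/6 - M_Ax²/2)/EI  [x≤a] with R_A=1/3, M_A=2/3 = ((1/3)·(16/5)³/6 - (2/3)·(16/5)²/2)/100000 = -56/3515625 m
Load 2 — point force P=6 kN at a=8/3 m (b=L-a=16/3):
  y_2 = -Pa²(L-x)²(3bL-(3b+a)(L-x))/(6L³EI)  [x>a] = -6·(8/3)²·(8-(16/5))²·(3·(16/3)·8-(3·(16/3)+(8/3))·(8-(16/5)))/(6·8³·100000) = -48/390625 m
Load 3 — triangular load w₀=13 kN/m (0→w₀ over full span):
  y_3 = -w₀x²(L-x)²(x+2L)/(120LEI) = -13·(16/5)²·(8-(16/5))²·((16/5)+2·8)/(120·8·100000) = -29952/48828125 m
Load 4 — point force P=9 kN at a=4 m (b=L-a=4):
  y_4 = -Pb²x²(3aL-(3a+b)x)/(6L³EI)  [x≤a] = -9·4²·(16/5)²·(3·4·8-(3·4+4)·(16/5))/(6·8³·100000) = -84/390625 m
Superposition: y = Σ y_i = -425068/439453125 m ≈ -0.000967 m

y(16/5) = -425068/439453125 m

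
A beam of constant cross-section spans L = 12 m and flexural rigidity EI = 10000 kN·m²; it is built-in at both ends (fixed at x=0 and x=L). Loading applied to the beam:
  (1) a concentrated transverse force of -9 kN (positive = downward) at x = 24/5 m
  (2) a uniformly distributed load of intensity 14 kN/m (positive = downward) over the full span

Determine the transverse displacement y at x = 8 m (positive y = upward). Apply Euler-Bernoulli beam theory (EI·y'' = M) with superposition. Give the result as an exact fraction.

Load 1 — point force P=-9 kN at a=24/5 m (b=L-a=36/5):
  y_1 = -Pa²(L-x)²(3bL-(3b+a)(L-x))/(6L³EI)  [x>a] = -(-9)·(24/5)²·(12-8)²·(3·(36/5)·12-(3·(36/5)+(24/5))·(12-8))/(6·12³·10000) = 384/78125 m
Load 2 — uniform load w=14 kN/m over full span:
  y_2 = -wx²(L-x)²/(24EI) = -14·8²·(12-8)²/(24·10000) = -112/1875 m
Superposition: y = Σ y_i = -12848/234375 m ≈ -0.054818 m

y(8) = -12848/234375 m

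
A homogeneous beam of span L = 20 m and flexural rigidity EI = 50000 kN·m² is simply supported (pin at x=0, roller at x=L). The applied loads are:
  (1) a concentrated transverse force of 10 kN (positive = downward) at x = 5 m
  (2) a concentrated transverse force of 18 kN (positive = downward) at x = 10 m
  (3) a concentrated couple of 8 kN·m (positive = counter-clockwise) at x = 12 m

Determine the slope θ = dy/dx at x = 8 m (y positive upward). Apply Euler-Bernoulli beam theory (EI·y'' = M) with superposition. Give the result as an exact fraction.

Load 1 — point force P=10 kN at a=5 m (b=L-a=15):
  θ_1 = -Pa(2L²-6Lx+3x²+a²)/(6LEI)  [x>a] = -10·5·(2·20²-6·20·8+3·8²+5²)/(6·20·50000) = -19/40000 rad
Load 2 — point force P=18 kN at a=10 m (b=L-a=10):
  θ_2 = -Pb(L²-b²-3x²)/(6LEI)  [x≤a] = -18·10·(20²-10²-3·8²)/(6·20·50000) = -81/25000 rad
Load 3 — applied couple M₀=8 kN·m at a=12 m (b=L-a=8):
  θ_3 = (M₀x²/(2L)+C₁)/EI  [x≤a] with C₁=M₀(3b²-L²)/(6L)=-208/15 = (8·8²/(2·20)+(-208/15))/50000 = -1/46875 rad
Superposition: θ = Σ θ_i = -11209/3000000 rad ≈ -0.003736 rad

θ(8) = -11209/3000000 rad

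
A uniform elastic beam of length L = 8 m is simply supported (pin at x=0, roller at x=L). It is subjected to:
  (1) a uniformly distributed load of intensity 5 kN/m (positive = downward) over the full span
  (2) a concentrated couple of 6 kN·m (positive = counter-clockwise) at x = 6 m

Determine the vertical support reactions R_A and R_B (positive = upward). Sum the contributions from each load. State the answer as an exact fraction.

Load 1 — uniform load w=5 kN/m over full span:
  R_A = wL/2 = 5·8/2 = 20 kN
  R_B = wL/2 = 5·8/2 = 20 kN
Load 2 — applied couple M₀=6 kN·m at a=6 m (b=L-a=2):
  R_A = M₀/L = 6/8 = 3/4 kN
  R_B = -M₀/L = -6/8 = -3/4 kN
Superposition: R_A = 83/4 kN, R_B = 77/4 kN

R_A = 83/4 kN, R_B = 77/4 kN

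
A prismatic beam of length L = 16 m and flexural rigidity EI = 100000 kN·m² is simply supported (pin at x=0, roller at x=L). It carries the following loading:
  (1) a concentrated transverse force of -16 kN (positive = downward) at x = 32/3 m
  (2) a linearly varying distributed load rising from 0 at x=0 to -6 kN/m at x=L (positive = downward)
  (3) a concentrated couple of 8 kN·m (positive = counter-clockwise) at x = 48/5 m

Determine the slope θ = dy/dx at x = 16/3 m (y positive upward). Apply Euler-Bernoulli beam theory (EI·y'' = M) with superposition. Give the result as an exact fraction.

θ(16/3) = 24388/6328125 rad

Load 1 — point force P=-16 kN at a=32/3 m (b=L-a=16/3):
  θ_1 = -Pb(L²-b²-3x²)/(6LEI)  [x≤a] = -(-16)·(16/3)·(16²-(16/3)²-3·(16/3)²)/(6·16·100000) = 64/50625 rad
Load 2 — triangular load w₀=-6 kN/m (0→w₀ over full span):
  θ_2 = -w₀(7L⁴-30L²x²+15x⁴)/(360LEI) = -(-6)·(7·16⁴-30·16²·(16/3)²+15·(16/3)⁴)/(360·16·100000) = 3328/1265625 rad
Load 3 — applied couple M₀=8 kN·m at a=48/5 m (b=L-a=32/5):
  θ_3 = (M₀x²/(2L)+C₁)/EI  [x≤a] with C₁=M₀(3b²-L²)/(6L)=-832/75 = (8·(16/3)²/(2·16)+(-832/75))/100000 = -28/703125 rad
Superposition: θ = Σ θ_i = 24388/6328125 rad ≈ 0.003854 rad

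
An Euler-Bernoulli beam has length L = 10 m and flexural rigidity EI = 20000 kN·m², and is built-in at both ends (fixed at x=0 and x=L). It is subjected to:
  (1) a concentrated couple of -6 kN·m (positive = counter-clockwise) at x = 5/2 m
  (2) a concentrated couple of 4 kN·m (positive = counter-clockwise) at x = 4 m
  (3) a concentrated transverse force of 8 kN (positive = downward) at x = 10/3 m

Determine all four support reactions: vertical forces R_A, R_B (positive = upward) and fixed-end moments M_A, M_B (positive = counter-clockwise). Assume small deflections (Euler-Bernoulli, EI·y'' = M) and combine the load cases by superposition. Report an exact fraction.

Load 1 — applied couple M₀=-6 kN·m at a=5/2 m (b=L-a=15/2):
  R_A = 6M₀ab/L³ = 6·(-6)·(5/2)·(15/2)/10³ = -27/40 kN
  M_A = M₀b(2a-b)/L² = (-6)·(15/2)·(2·(5/2)-(15/2))/10² = 9/8 kN·m
  R_B = -6M₀ab/L³ = -6·(-6)·(5/2)·(15/2)/10³ = 27/40 kN
  M_B = M₀a(2b-a)/L² = (-6)·(5/2)·(2·(15/2)-(5/2))/10² = -15/8 kN·m
Load 2 — applied couple M₀=4 kN·m at a=4 m (b=L-a=6):
  R_A = 6M₀ab/L³ = 6·4·4·6/10³ = 72/125 kN
  M_A = M₀b(2a-b)/L² = 4·6·(2·4-6)/10² = 12/25 kN·m
  R_B = -6M₀ab/L³ = -6·4·4·6/10³ = -72/125 kN
  M_B = M₀a(2b-a)/L² = 4·4·(2·6-4)/10² = 32/25 kN·m
Load 3 — point force P=8 kN at a=10/3 m (b=L-a=20/3):
  R_A = Pb²(3a+b)/L³ = 8·(20/3)²·(3·(10/3)+(20/3))/10³ = 160/27 kN
  M_A = Pab²/L² = 8·(10/3)·(20/3)²/10² = 320/27 kN·m
  R_B = Pa²(a+3b)/L³ = 8·(10/3)²·((10/3)+3·(20/3))/10³ = 56/27 kN
  M_B = -Pa²b/L² = -8·(10/3)²·(20/3)/10² = -160/27 kN·m
Superposition: R_A = 157327/27000 kN, M_A = 72667/5400 kN·m, R_B = 58673/27000 kN, M_B = -35213/5400 kN·m

R_A = 157327/27000 kN, M_A = 72667/5400 kN·m, R_B = 58673/27000 kN, M_B = -35213/5400 kN·m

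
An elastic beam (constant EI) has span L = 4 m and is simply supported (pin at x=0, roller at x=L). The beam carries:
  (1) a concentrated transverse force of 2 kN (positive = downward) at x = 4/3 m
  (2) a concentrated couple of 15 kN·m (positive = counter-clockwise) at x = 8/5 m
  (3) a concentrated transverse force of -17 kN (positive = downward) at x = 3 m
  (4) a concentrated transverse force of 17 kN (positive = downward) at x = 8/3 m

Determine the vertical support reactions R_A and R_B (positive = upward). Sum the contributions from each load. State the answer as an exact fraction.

Load 1 — point force P=2 kN at a=4/3 m (b=L-a=8/3):
  R_A = Pb/L = 2·(8/3)/4 = 4/3 kN
  R_B = Pa/L = 2·(4/3)/4 = 2/3 kN
Load 2 — applied couple M₀=15 kN·m at a=8/5 m (b=L-a=12/5):
  R_A = M₀/L = 15/4 kN
  R_B = -M₀/L = -15/4 kN
Load 3 — point force P=-17 kN at a=3 m (b=L-a=1):
  R_A = Pb/L = (-17)·1/4 = -17/4 kN
  R_B = Pa/L = (-17)·3/4 = -51/4 kN
Load 4 — point force P=17 kN at a=8/3 m (b=L-a=4/3):
  R_A = Pb/L = 17·(4/3)/4 = 17/3 kN
  R_B = Pa/L = 17·(8/3)/4 = 34/3 kN
Superposition: R_A = 13/2 kN, R_B = -9/2 kN

R_A = 13/2 kN, R_B = -9/2 kN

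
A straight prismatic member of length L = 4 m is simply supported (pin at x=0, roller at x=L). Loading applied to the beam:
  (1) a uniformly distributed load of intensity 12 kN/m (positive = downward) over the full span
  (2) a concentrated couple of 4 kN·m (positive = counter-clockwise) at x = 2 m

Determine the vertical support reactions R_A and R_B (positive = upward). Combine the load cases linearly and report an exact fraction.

R_A = 25 kN, R_B = 23 kN

Load 1 — uniform load w=12 kN/m over full span:
  R_A = wL/2 = 12·4/2 = 24 kN
  R_B = wL/2 = 12·4/2 = 24 kN
Load 2 — applied couple M₀=4 kN·m at a=2 m (b=L-a=2):
  R_A = M₀/L = 4/4 = 1 kN
  R_B = -M₀/L = -4/4 = -1 kN
Superposition: R_A = 25 kN, R_B = 23 kN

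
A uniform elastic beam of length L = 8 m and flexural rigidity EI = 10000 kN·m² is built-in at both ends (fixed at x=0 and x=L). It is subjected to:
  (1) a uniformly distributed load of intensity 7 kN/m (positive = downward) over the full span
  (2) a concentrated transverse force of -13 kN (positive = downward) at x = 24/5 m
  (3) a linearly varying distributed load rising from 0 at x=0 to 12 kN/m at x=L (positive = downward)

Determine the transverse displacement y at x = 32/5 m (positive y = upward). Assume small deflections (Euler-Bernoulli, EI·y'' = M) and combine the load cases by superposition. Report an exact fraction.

Load 1 — uniform load w=7 kN/m over full span:
  y_1 = -wx²(L-x)²/(24EI) = -7·(32/5)²·(8-(32/5))²/(24·10000) = -3584/1171875 m
Load 2 — point force P=-13 kN at a=24/5 m (b=L-a=16/5):
  y_2 = -Pa²(L-x)²(3bL-(3b+a)(L-x))/(6L³EI)  [x>a] = -(-13)·(24/5)²·(8-(32/5))²·(3·(16/5)·8-(3·(16/5)+(24/5))·(8-(32/5)))/(6·8³·10000) = 13104/9765625 m
Load 3 — triangular load w₀=12 kN/m (0→w₀ over full span):
  y_3 = -w₀x²(L-x)²(x+2L)/(120LEI) = -12·(32/5)²·(8-(32/5))²·((32/5)+2·8)/(120·8·10000) = -28672/9765625 m
Superposition: y = Σ y_i = -136304/29296875 m ≈ -0.004653 m

y(32/5) = -136304/29296875 m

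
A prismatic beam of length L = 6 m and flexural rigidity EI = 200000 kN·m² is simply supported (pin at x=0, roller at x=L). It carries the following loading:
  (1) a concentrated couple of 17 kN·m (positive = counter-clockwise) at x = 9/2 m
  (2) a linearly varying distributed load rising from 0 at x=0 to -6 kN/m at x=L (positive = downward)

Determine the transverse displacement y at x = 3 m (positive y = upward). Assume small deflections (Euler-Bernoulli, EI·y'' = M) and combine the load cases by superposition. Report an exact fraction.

y(3) = 351/3200000 m

Load 1 — applied couple M₀=17 kN·m at a=9/2 m (b=L-a=3/2):
  y_1 = (M₀x³/(6L)+C₁x)/EI  [x≤a] with C₁=M₀(3b²-L²)/(6L)=-221/16 = (17·3³/(6·6)+(-221/16)·3)/200000 = -459/3200000 m
Load 2 — triangular load w₀=-6 kN/m (0→w₀ over full span):
  y_2 = -w₀x(7L⁴-10L²x²+3x⁴)/(360LEI) = -(-6)·3·(7·6⁴-10·6²·3²+3·3⁴)/(360·6·200000) = 81/320000 m
Superposition: y = Σ y_i = 351/3200000 m ≈ 0.000110 m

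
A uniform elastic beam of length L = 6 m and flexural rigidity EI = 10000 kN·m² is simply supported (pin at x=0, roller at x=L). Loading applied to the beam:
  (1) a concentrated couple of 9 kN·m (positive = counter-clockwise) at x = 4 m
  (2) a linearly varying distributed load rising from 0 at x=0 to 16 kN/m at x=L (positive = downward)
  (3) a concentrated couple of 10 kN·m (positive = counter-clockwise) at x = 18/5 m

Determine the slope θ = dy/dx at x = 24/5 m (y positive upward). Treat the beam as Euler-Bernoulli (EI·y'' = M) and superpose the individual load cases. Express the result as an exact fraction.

Load 1 — applied couple M₀=9 kN·m at a=4 m (b=L-a=2):
  θ_1 = (M₀x²/(2L)-M₀(x-a)+C₁)/EI  [x>a] with C₁=M₀(3b²-L²)/(6L)=-6 = (9·(24/5)²/(2·6)-9·((24/5)-4)+(-6))/10000 = 51/125000 rad
Load 2 — triangular load w₀=16 kN/m (0→w₀ over full span):
  θ_2 = -w₀(7L⁴-30L²x²+15x⁴)/(360LEI) = -16·(7·6⁴-30·6²·(24/5)²+15·(24/5)⁴)/(360·6·10000) = 2271/390625 rad
Load 3 — applied couple M₀=10 kN·m at a=18/5 m (b=L-a=12/5):
  θ_3 = (M₀x²/(2L)-M₀(x-a)+C₁)/EI  [x>a] with C₁=M₀(3b²-L²)/(6L)=-26/5 = (10·(24/5)²/(2·6)-10·((24/5)-(18/5))+(-26/5))/10000 = 1/5000 rad
Superposition: θ = Σ θ_i = 5017/781250 rad ≈ 0.006422 rad

θ(24/5) = 5017/781250 rad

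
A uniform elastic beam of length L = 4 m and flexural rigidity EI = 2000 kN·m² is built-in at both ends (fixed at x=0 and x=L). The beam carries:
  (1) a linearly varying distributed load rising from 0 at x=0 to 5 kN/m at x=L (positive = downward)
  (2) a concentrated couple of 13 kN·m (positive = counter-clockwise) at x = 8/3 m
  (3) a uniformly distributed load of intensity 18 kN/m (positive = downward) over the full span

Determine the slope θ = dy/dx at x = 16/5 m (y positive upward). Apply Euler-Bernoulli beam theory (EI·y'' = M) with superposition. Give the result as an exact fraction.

θ(16/5) = 187/31250 rad

Load 1 — triangular load w₀=5 kN/m (0→w₀ over full span):
  θ_1 = -w₀(2x(L-x)(L-2x)(x+2L)+x²(L-x)²)/(120LEI) = -5·(2·(16/5)·(4-(16/5))·(4-2·(16/5))·((16/5)+2·4)+(16/5)²·(4-(16/5))²)/(120·4·2000) = 32/46875 rad
Load 2 — applied couple M₀=13 kN·m at a=8/3 m (b=L-a=4/3):
  θ_2 = (R_Ax²/2 - M_Ax - M₀(x-a))/EI  [x>a] with R_A=13/3, M_A=13/3 = ((13/3)·(16/5)²/2 - (13/3)·(16/5) - 13·((16/5)-(8/3)))/2000 = 13/18750 rad
Load 3 — uniform load w=18 kN/m over full span:
  θ_3 = -wx(L-x)(L-2x)/(12EI) = -18·(16/5)·(4-(16/5))·(4-2·(16/5))/(12·2000) = 72/15625 rad
Superposition: θ = Σ θ_i = 187/31250 rad ≈ 0.005984 rad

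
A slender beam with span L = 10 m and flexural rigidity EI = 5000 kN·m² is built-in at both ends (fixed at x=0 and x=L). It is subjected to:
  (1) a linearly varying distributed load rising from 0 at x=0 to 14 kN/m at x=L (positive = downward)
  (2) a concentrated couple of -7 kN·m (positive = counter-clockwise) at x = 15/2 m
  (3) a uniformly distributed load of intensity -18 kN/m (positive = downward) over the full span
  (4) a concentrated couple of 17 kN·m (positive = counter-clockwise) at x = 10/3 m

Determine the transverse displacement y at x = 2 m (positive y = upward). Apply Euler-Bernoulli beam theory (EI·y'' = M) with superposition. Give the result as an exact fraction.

Load 1 — triangular load w₀=14 kN/m (0→w₀ over full span):
  y_1 = -w₀x²(L-x)²(x+2L)/(120LEI) = -14·2²·(10-2)²·(2+2·10)/(120·10·5000) = -616/46875 m
Load 2 — applied couple M₀=-7 kN·m at a=15/2 m (b=L-a=5/2):
  y_2 = (R_Ax³/6 - M_Ax²/2)/EI  [x≤a] with R_A=-63/80, M_A=-35/16 = ((-63/80)·2³/6 - (-35/16)·2²/2)/5000 = 133/200000 m
Load 3 — uniform load w=-18 kN/m over full span:
  y_3 = -wx²(L-x)²/(24EI) = -(-18)·2²·(10-2)²/(24·5000) = 24/625 m
Load 4 — applied couple M₀=17 kN·m at a=10/3 m (b=L-a=20/3):
  y_4 = (R_Ax³/6 - M_Ax²/2)/EI  [x≤a] with R_A=34/15, M_A=0 = ((34/15)·2³/6 - 0·2²/2)/5000 = 17/28125 m
Superposition: y = Σ y_i = 238753/9000000 m ≈ 0.026528 m

y(2) = 238753/9000000 m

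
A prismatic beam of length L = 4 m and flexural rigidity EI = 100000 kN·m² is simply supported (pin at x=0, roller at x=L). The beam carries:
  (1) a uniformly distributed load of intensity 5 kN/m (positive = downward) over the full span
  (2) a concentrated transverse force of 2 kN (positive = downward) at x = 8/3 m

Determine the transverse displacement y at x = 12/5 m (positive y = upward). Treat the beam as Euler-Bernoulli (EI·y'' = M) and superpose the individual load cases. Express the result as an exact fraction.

Load 1 — uniform load w=5 kN/m over full span:
  y_1 = -wx(L³-2Lx²+x³)/(24EI) = -5·(12/5)·(4³-2·4·(12/5)²+(12/5)³)/(24·100000) = -62/390625 m
Load 2 — point force P=2 kN at a=8/3 m (b=L-a=4/3):
  y_2 = -Pbx(L²-b²-x²)/(6LEI)  [x≤a] = -2·(4/3)·(12/5)·(4²-(4/3)²-(12/5)²)/(6·4·100000) = -238/10546875 m
Superposition: y = Σ y_i = -1912/10546875 m ≈ -0.000181 m

y(12/5) = -1912/10546875 m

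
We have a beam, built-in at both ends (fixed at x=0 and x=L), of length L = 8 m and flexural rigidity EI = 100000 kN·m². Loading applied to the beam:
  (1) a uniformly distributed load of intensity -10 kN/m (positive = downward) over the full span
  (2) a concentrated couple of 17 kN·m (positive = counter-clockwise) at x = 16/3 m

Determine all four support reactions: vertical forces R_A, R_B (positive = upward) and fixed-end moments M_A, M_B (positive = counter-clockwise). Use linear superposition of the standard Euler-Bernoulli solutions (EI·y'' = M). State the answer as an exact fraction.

R_A = -223/6 kN, M_A = -143/3 kN·m, R_B = -257/6 kN, M_B = 160/3 kN·m

Load 1 — uniform load w=-10 kN/m over full span:
  R_A = wL/2 = (-10)·8/2 = -40 kN
  M_A = wL²/12 = (-10)·8²/12 = -160/3 kN·m
  R_B = wL/2 = (-10)·8/2 = -40 kN
  M_B = -wL²/12 = -(-10)·8²/12 = 160/3 kN·m
Load 2 — applied couple M₀=17 kN·m at a=16/3 m (b=L-a=8/3):
  R_A = 6M₀ab/L³ = 6·17·(16/3)·(8/3)/8³ = 17/6 kN
  M_A = M₀b(2a-b)/L² = 17·(8/3)·(2·(16/3)-(8/3))/8² = 17/3 kN·m
  R_B = -6M₀ab/L³ = -6·17·(16/3)·(8/3)/8³ = -17/6 kN
  M_B = M₀a(2b-a)/L² = 17·(16/3)·(2·(8/3)-(16/3))/8² = 0 kN·m
Superposition: R_A = -223/6 kN, M_A = -143/3 kN·m, R_B = -257/6 kN, M_B = 160/3 kN·m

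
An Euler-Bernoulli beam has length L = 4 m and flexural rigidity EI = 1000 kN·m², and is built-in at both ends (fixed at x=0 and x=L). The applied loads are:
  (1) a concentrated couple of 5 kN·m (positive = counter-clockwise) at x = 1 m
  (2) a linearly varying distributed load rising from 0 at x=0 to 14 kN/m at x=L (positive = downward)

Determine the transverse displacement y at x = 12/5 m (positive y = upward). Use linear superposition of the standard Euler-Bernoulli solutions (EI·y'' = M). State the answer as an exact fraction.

Load 1 — applied couple M₀=5 kN·m at a=1 m (b=L-a=3):
  y_1 = (R_Ax³/6 - M_Ax²/2 - M₀(x-a)²/2)/EI  [x>a] with R_A=45/32, M_A=-15/16 = ((45/32)·(12/5)³/6 - (-15/16)·(12/5)²/2 - 5·((12/5)-1)²/2)/1000 = 13/12500 m
Load 2 — triangular load w₀=14 kN/m (0→w₀ over full span):
  y_2 = -w₀x²(L-x)²(x+2L)/(120LEI) = -14·(12/5)²·(4-(12/5))²·((12/5)+2·4)/(120·4·1000) = -8736/1953125 m
Superposition: y = Σ y_i = -26819/7812500 m ≈ -0.003433 m

y(12/5) = -26819/7812500 m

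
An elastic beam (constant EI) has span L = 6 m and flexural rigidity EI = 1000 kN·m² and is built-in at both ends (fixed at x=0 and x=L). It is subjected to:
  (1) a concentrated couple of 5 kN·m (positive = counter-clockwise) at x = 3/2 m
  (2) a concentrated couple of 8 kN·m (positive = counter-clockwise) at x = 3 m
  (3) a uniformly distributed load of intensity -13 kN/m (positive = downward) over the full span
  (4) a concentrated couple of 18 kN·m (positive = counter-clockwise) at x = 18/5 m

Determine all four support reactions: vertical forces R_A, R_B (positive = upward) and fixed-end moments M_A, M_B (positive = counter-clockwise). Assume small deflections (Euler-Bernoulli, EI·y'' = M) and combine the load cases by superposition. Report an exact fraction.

Load 1 — applied couple M₀=5 kN·m at a=3/2 m (b=L-a=9/2):
  R_A = 6M₀ab/L³ = 6·5·(3/2)·(9/2)/6³ = 15/16 kN
  M_A = M₀b(2a-b)/L² = 5·(9/2)·(2·(3/2)-(9/2))/6² = -15/16 kN·m
  R_B = -6M₀ab/L³ = -6·5·(3/2)·(9/2)/6³ = -15/16 kN
  M_B = M₀a(2b-a)/L² = 5·(3/2)·(2·(9/2)-(3/2))/6² = 25/16 kN·m
Load 2 — applied couple M₀=8 kN·m at a=3 m (b=L-a=3):
  R_A = 6M₀ab/L³ = 6·8·3·3/6³ = 2 kN
  M_A = M₀b(2a-b)/L² = 8·3·(2·3-3)/6² = 2 kN·m
  R_B = -6M₀ab/L³ = -6·8·3·3/6³ = -2 kN
  M_B = M₀a(2b-a)/L² = 8·3·(2·3-3)/6² = 2 kN·m
Load 3 — uniform load w=-13 kN/m over full span:
  R_A = wL/2 = (-13)·6/2 = -39 kN
  M_A = wL²/12 = (-13)·6²/12 = -39 kN·m
  R_B = wL/2 = (-13)·6/2 = -39 kN
  M_B = -wL²/12 = -(-13)·6²/12 = 39 kN·m
Load 4 — applied couple M₀=18 kN·m at a=18/5 m (b=L-a=12/5):
  R_A = 6M₀ab/L³ = 6·18·(18/5)·(12/5)/6³ = 108/25 kN
  M_A = M₀b(2a-b)/L² = 18·(12/5)·(2·(18/5)-(12/5))/6² = 144/25 kN·m
  R_B = -6M₀ab/L³ = -6·18·(18/5)·(12/5)/6³ = -108/25 kN
  M_B = M₀a(2b-a)/L² = 18·(18/5)·(2·(12/5)-(18/5))/6² = 54/25 kN·m
Superposition: R_A = -12697/400 kN, M_A = -12871/400 kN·m, R_B = -18503/400 kN, M_B = 17889/400 kN·m

R_A = -12697/400 kN, M_A = -12871/400 kN·m, R_B = -18503/400 kN, M_B = 17889/400 kN·m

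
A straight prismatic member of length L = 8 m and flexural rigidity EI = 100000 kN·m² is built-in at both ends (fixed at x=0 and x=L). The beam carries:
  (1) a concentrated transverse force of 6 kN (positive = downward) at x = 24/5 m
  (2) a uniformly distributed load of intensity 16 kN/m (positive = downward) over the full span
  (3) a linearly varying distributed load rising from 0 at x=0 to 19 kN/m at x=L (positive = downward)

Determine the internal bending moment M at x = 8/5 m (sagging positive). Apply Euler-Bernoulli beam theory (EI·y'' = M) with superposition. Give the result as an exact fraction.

Load 1 — point force P=6 kN at a=24/5 m (b=L-a=16/5):
  M_1 = Pb²(3a+b)x/L³ - Pab²/L²  [x≤a] = 6·(16/5)²·(3·(24/5)+(16/5))·(8/5)/8³ - 6·(24/5)·(16/5)²/8² = -768/625 kN·m
Load 2 — uniform load w=16 kN/m over full span:
  M_2 = wLx/2 - wL²/12 - wx²/2 = 16·8·(8/5)/2 - 16·8²/12 - 16·(8/5)²/2 = -256/75 kN·m
Load 3 — triangular load w₀=19 kN/m (0→w₀ over full span):
  M_3 = 3w₀Lx/20 - w₀L²/30 - w₀x³/(6L) = 3·19·8·(8/5)/20 - 19·8²/30 - 19·(8/5)³/(6·8) = -2128/375 kN·m
Superposition: M = Σ M_i = -6448/625 kN·m ≈ -10.316800 kN·m

M(8/5) = -6448/625 kN·m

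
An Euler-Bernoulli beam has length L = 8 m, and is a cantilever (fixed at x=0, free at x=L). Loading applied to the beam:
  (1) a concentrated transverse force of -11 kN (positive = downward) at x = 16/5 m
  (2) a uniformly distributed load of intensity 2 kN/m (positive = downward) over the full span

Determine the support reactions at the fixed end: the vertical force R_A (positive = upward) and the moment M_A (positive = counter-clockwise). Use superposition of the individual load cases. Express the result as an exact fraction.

Load 1 — point force P=-11 kN at a=16/5 m (b=L-a=24/5):
  R_A = P = (-11) = -11 kN
  M_A = Pa = (-11)·(16/5) = -176/5 kN·m
Load 2 — uniform load w=2 kN/m over full span:
  R_A = wL = 2·8 = 16 kN
  M_A = wL²/2 = 2·8²/2 = 64 kN·m
Superposition: R_A = 5 kN, M_A = 144/5 kN·m

R_A = 5 kN, M_A = 144/5 kN·m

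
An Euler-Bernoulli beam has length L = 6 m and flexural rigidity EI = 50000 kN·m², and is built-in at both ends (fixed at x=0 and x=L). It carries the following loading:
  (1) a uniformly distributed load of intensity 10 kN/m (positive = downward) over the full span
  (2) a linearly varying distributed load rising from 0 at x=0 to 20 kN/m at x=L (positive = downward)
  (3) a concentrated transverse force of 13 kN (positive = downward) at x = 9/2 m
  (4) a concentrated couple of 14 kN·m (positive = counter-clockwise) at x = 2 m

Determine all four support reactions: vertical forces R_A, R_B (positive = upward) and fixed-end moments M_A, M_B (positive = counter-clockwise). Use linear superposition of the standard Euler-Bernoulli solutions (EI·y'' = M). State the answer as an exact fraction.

Load 1 — uniform load w=10 kN/m over full span:
  R_A = wL/2 = 10·6/2 = 30 kN
  M_A = wL²/12 = 10·6²/12 = 30 kN·m
  R_B = wL/2 = 10·6/2 = 30 kN
  M_B = -wL²/12 = -10·6²/12 = -30 kN·m
Load 2 — triangular load w₀=20 kN/m (0→w₀ over full span):
  R_A = 3w₀L/20 = 3·20·6/20 = 18 kN
  M_A = w₀L²/30 = 20·6²/30 = 24 kN·m
  R_B = 7w₀L/20 = 7·20·6/20 = 42 kN
  M_B = -w₀L²/20 = -20·6²/20 = -36 kN·m
Load 3 — point force P=13 kN at a=9/2 m (b=L-a=3/2):
  R_A = Pb²(3a+b)/L³ = 13·(3/2)²·(3·(9/2)+(3/2))/6³ = 65/32 kN
  M_A = Pab²/L² = 13·(9/2)·(3/2)²/6² = 117/32 kN·m
  R_B = Pa²(a+3b)/L³ = 13·(9/2)²·((9/2)+3·(3/2))/6³ = 351/32 kN
  M_B = -Pa²b/L² = -13·(9/2)²·(3/2)/6² = -351/32 kN·m
Load 4 — applied couple M₀=14 kN·m at a=2 m (b=L-a=4):
  R_A = 6M₀ab/L³ = 6·14·2·4/6³ = 28/9 kN
  M_A = M₀b(2a-b)/L² = 14·4·(2·2-4)/6² = 0 kN·m
  R_B = -6M₀ab/L³ = -6·14·2·4/6³ = -28/9 kN
  M_B = M₀a(2b-a)/L² = 14·2·(2·4-2)/6² = 14/3 kN·m
Superposition: R_A = 15305/288 kN, M_A = 1845/32 kN·m, R_B = 22999/288 kN, M_B = -6941/96 kN·m

R_A = 15305/288 kN, M_A = 1845/32 kN·m, R_B = 22999/288 kN, M_B = -6941/96 kN·m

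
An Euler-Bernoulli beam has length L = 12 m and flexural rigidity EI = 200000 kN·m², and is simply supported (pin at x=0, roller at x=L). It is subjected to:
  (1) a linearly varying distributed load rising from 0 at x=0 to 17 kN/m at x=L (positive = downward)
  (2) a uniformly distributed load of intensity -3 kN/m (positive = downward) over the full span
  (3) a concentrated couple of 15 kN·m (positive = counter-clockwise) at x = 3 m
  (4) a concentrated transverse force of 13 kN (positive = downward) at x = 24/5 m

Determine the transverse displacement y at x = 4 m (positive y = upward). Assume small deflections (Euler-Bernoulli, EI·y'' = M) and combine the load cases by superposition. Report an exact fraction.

Load 1 — triangular load w₀=17 kN/m (0→w₀ over full span):
  y_1 = -w₀x(7L⁴-10L²x²+3x⁴)/(360LEI) = -17·4·(7·12⁴-10·12²·4²+3·4⁴)/(360·12·200000) = -272/28125 m
Load 2 — uniform load w=-3 kN/m over full span:
  y_2 = -wx(L³-2Lx²+x³)/(24EI) = -(-3)·4·(12³-2·12·4²+4³)/(24·200000) = 11/3125 m
Load 3 — applied couple M₀=15 kN·m at a=3 m (b=L-a=9):
  y_3 = (M₀x³/(6L)-M₀(x-a)²/2+C₁x)/EI  [x>a] with C₁=M₀(3b²-L²)/(6L)=165/8 = (15·4³/(6·12)-15·(4-3)²/2+(165/8)·4)/200000 = 53/120000 m
Load 4 — point force P=13 kN at a=24/5 m (b=L-a=36/5):
  y_4 = -Pbx(L²-b²-x²)/(6LEI)  [x≤a] = -13·(36/5)·4·(12²-(36/5)²-4²)/(6·12·200000) = -1547/781250 m
Superposition: y = Σ y_i = -1730161/225000000 m ≈ -0.007690 m

y(4) = -1730161/225000000 m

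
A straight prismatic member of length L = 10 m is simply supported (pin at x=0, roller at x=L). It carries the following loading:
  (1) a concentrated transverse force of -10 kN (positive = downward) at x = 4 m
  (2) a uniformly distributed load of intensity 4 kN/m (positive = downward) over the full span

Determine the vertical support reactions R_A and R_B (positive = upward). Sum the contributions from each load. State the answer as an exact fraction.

Load 1 — point force P=-10 kN at a=4 m (b=L-a=6):
  R_A = Pb/L = (-10)·6/10 = -6 kN
  R_B = Pa/L = (-10)·4/10 = -4 kN
Load 2 — uniform load w=4 kN/m over full span:
  R_A = wL/2 = 4·10/2 = 20 kN
  R_B = wL/2 = 4·10/2 = 20 kN
Superposition: R_A = 14 kN, R_B = 16 kN

R_A = 14 kN, R_B = 16 kN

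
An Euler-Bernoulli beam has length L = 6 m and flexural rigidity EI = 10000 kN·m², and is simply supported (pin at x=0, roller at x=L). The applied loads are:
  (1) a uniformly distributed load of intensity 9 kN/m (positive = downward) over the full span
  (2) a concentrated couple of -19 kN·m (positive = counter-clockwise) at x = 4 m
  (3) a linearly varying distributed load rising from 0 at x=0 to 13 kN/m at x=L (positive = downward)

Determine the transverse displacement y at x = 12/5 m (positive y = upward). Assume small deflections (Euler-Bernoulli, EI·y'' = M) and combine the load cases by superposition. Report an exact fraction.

y(12/5) = -218804/9765625 m

Load 1 — uniform load w=9 kN/m over full span:
  y_1 = -wx(L³-2Lx²+x³)/(24EI) = -9·(12/5)·(6³-2·6·(12/5)²+(12/5)³)/(24·10000) = -22599/1562500 m
Load 2 — applied couple M₀=-19 kN·m at a=4 m (b=L-a=2):
  y_2 = (M₀x³/(6L)+C₁x)/EI  [x≤a] with C₁=M₀(3b²-L²)/(6L)=38/3 = ((-19)·(12/5)³/(6·6)+(38/3)·(12/5))/10000 = 361/156250 m
Load 3 — triangular load w₀=13 kN/m (0→w₀ over full span):
  y_3 = -w₀x(7L⁴-10L²x²+3x⁴)/(360LEI) = -13·(12/5)·(7·6⁴-10·6²·(12/5)²+3·(12/5)⁴)/(360·6·10000) = -400491/39062500 m
Superposition: y = Σ y_i = -218804/9765625 m ≈ -0.022406 m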